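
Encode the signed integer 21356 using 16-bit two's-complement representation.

21356 is non-negative, so write it directly in 16 bits: 0101001101101100.

0101001101101100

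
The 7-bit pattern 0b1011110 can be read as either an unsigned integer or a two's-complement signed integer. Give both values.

unsigned = 94, signed = -34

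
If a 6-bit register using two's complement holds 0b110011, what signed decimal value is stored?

MSB is 1, so the value is negative.
Unsigned reading: 51. Subtract 2^6 = 64: 51 − 64 = -13.

-13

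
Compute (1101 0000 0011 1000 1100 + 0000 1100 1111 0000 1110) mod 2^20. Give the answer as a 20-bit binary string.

11011101001010011010

  11010000001110001100
+ 00001100111100001110
= 11011101001010011010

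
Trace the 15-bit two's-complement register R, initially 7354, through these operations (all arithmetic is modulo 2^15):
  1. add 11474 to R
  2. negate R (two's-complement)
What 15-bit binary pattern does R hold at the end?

Start: R = 7354 = 001110010111010.
R = 7354 + 11474 = 18828; wraps to -13940 = 100100110001100
R = −(-13940) = 13940 = 011011001110100

011011001110100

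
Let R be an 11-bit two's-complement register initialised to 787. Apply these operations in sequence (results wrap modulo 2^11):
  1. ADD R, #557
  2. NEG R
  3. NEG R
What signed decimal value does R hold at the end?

Start: R = 787 = 01100010011.
R = 787 + 557 = 1344; wraps to -704 = 10101000000
R = −(-704) = 704 = 01011000000
R = −(704) = -704 = 10101000000

-704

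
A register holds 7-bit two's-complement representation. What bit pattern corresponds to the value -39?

|-39| = 39 = 0100111 in 7 bits.
Invert the bits: 1011000. Add 1: 1011001.

1011001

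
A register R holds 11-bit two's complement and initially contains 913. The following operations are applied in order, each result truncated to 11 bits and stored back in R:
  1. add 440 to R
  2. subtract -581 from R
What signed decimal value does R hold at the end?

-114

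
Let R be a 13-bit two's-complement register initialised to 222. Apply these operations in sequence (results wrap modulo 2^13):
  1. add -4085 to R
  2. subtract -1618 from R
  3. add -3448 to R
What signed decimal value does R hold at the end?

2499

Start: R = 222 = 0000011011110.
R = 222 + (-4085) = -3863 = 1000011101001
R = -3863 − (-1618) = -2245 = 1011100111011
R = -2245 + (-3448) = -5693; wraps to 2499 = 0100111000011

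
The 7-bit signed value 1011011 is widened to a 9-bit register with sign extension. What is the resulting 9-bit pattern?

111011011

MSB of 1011011 is 1; replicate it into the new high bits.
11|1011011 → 111011011 (still -37).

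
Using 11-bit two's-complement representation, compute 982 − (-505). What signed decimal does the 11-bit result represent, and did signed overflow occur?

982 → 01111010110
-505 → 11000000111
Subtract via negate-and-add: invert 11000000111 + 1 = 00111111001 (i.e. 505).
  01111010110
+ 00111111001
= 10111001111
Result 10111001111: MSB = 1 → 1487 − 2048 = -561.
Both addends (after negating the subtrahend) are non-negative but the stored result is negative: signed overflow. The true value 982 − (-505) = 1487 lies outside [-1024, 1023].

-561; overflow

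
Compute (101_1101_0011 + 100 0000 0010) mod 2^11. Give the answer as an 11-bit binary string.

00111010101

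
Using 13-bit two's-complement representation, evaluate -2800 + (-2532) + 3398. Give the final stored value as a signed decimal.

-1934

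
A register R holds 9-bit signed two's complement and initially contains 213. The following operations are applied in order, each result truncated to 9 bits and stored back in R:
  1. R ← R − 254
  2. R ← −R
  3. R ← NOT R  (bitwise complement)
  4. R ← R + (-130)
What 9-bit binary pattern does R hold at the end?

101010100

Start: R = 213 = 011010101.
R = 213 − 254 = -41 = 111010111
R = −(-41) = 41 = 000101001
R = NOT 000101001 = 111010110 = -42
R = -42 + (-130) = -172 = 101010100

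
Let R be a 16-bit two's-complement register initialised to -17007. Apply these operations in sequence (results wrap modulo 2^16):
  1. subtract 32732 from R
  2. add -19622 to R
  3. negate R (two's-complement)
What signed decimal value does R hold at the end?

3825

Start: R = -17007 = 1011110110010001.
R = -17007 − 32732 = -49739; wraps to 15797 = 0011110110110101
R = 15797 + (-19622) = -3825 = 1111000100001111
R = −(-3825) = 3825 = 0000111011110001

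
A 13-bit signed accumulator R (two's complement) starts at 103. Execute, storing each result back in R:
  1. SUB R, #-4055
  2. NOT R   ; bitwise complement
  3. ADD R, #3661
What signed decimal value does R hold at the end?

-498

Start: R = 103 = 0000001100111.
R = 103 − (-4055) = 4158; wraps to -4034 = 1000000111110
R = NOT 1000000111110 = 0111111000001 = 4033
R = 4033 + 3661 = 7694; wraps to -498 = 1111000001110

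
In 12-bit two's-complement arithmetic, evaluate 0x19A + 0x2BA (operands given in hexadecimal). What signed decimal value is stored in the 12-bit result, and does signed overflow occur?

0x19A = 000110011010 = 410 (signed)
0x2BA = 001010111010 = 698 (signed)
  000110011010
+ 001010111010
= 010001010100
Result 010001010100: MSB = 0 → value 1108.
Both addends are non-negative and so is the stored result: no signed overflow.

1108; no overflow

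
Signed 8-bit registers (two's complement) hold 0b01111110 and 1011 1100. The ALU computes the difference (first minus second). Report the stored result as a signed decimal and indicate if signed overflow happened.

0b01111110 → 01111110 = 126 (signed)
1011 1100 → 10111100 = -68 (signed)
Subtract via negate-and-add: invert 10111100 + 1 = 01000100 (i.e. 68).
  01111110
+ 01000100
= 11000010
Result 11000010: MSB = 1 → 194 − 256 = -62.
Both addends (after negating the subtrahend) are non-negative but the stored result is negative: signed overflow. The true value 126 − (-68) = 194 lies outside [-128, 127].

-62; overflow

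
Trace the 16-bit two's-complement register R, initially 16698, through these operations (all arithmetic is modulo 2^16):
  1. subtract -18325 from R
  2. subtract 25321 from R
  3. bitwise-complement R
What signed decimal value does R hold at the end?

-9703

Start: R = 16698 = 0100000100111010.
R = 16698 − (-18325) = 35023; wraps to -30513 = 1000100011001111
R = -30513 − 25321 = -55834; wraps to 9702 = 0010010111100110
R = NOT 0010010111100110 = 1101101000011001 = -9703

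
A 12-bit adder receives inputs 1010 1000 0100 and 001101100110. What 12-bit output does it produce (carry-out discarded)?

110111101010

  101010000100
+ 001101100110
= 110111101010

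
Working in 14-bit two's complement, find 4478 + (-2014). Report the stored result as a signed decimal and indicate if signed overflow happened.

4478 → 01000101111110
-2014 → 11100000100010
  01000101111110
+ 11100000100010
= 00100110100000  (discard carry-out 1)
Result 00100110100000: MSB = 0 → value 2464.
Addends have opposite signs, so signed overflow cannot occur.

2464; no overflow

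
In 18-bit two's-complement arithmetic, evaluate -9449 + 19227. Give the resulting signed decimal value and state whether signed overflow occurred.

9778; no overflow

-9449 → 111101101100010111
19227 → 000100101100011011
  111101101100010111
+ 000100101100011011
= 000010011000110010  (discard carry-out 1)
Result 000010011000110010: MSB = 0 → value 9778.
Addends have opposite signs, so signed overflow cannot occur.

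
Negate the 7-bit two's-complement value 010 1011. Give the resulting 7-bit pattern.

1010101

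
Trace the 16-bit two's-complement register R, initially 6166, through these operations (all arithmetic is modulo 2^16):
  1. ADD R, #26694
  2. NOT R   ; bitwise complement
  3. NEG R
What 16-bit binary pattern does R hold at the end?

1000000001011101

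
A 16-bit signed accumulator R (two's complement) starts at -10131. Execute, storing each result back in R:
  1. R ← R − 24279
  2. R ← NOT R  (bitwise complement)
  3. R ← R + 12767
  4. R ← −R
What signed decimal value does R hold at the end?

18360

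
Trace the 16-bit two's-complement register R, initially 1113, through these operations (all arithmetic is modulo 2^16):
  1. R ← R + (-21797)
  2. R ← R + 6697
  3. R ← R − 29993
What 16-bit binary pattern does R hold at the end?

Start: R = 1113 = 0000010001011001.
R = 1113 + (-21797) = -20684 = 1010111100110100
R = -20684 + 6697 = -13987 = 1100100101011101
R = -13987 − 29993 = -43980; wraps to 21556 = 0101010000110100

0101010000110100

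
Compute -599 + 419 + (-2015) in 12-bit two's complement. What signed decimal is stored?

-599 + 419 = -180 (111101001100)
-180 + (-2015) = -2195 → wraps to 1901 (011101101101)

1901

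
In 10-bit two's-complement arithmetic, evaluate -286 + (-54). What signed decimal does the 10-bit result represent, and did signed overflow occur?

-340; no overflow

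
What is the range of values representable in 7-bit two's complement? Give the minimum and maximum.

min = -64, max = 63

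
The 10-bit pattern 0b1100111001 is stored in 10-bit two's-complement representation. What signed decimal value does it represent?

-199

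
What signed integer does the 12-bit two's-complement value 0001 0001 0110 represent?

278

MSB is 0, so the value is non-negative: 000100010110 = 278.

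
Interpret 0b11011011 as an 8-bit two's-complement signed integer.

-37

MSB is 1, so the value is negative.
Invert: 00100100. Add 1: 00100101 = 37. So the value is −37.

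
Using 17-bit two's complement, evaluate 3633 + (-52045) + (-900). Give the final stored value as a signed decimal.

-49312

3633 + (-52045) = -48412 (10100001011100100)
-48412 + (-900) = -49312 (10011111101100000)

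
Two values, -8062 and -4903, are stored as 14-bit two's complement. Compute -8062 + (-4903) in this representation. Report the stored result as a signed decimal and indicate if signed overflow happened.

3419; overflow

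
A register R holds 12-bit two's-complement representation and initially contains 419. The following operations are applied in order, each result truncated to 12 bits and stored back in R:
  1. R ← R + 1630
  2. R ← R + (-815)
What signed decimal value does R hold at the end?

1234

Start: R = 419 = 000110100011.
R = 419 + 1630 = 2049; wraps to -2047 = 100000000001
R = -2047 + (-815) = -2862; wraps to 1234 = 010011010010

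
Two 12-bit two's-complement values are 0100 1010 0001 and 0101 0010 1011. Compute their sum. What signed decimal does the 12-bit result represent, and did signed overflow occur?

0100 1010 0001 → 010010100001 = 1185 (signed)
0101 0010 1011 → 010100101011 = 1323 (signed)
  010010100001
+ 010100101011
= 100111001100
Result 100111001100: MSB = 1 → 2508 − 4096 = -1588.
Both addends are non-negative but the stored result is negative: signed overflow. The true value 1185 + 1323 = 2508 lies outside [-2048, 2047].

-1588; overflow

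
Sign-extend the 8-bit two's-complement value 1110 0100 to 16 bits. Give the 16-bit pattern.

1111111111100100

MSB of 11100100 is 1; replicate it into the new high bits.
11111111|11100100 → 1111111111100100 (still -28).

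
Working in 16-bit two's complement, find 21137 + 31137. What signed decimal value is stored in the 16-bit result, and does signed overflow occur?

-13262; overflow

21137 → 0101001010010001
31137 → 0111100110100001
  0101001010010001
+ 0111100110100001
= 1100110000110010
Result 1100110000110010: MSB = 1 → 52274 − 65536 = -13262.
Both addends are non-negative but the stored result is negative: signed overflow. The true value 21137 + 31137 = 52274 lies outside [-32768, 32767].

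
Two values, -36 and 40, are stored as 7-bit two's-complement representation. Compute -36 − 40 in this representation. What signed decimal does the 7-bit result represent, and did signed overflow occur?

-36 → 1011100
40 → 0101000
Subtract via negate-and-add: invert 0101000 + 1 = 1011000 (i.e. -40).
  1011100
+ 1011000
= 0110100  (discard carry-out 1)
Result 0110100: MSB = 0 → value 52.
Both addends (after negating the subtrahend) are negative but the stored result is non-negative: signed overflow. The true value -36 − 40 = -76 lies outside [-64, 63].

52; overflow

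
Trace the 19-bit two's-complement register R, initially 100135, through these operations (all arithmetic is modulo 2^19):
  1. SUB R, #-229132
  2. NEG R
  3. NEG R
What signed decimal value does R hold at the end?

-195021

Start: R = 100135 = 0011000011100100111.
R = 100135 − (-229132) = 329267; wraps to -195021 = 1010000011000110011
R = −(-195021) = 195021 = 0101111100111001101
R = −(195021) = -195021 = 1010000011000110011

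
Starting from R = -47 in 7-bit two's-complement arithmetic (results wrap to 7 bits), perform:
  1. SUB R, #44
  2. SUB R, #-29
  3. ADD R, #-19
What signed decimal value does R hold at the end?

47

Start: R = -47 = 1010001.
R = -47 − 44 = -91; wraps to 37 = 0100101
R = 37 − (-29) = 66; wraps to -62 = 1000010
R = -62 + (-19) = -81; wraps to 47 = 0101111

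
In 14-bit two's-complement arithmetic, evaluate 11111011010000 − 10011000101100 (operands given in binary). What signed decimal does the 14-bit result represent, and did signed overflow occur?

6308; no overflow

11111011010000 = -304 (signed)
10011000101100 = -6612 (signed)
Subtract via negate-and-add: invert 10011000101100 + 1 = 01100111010100 (i.e. 6612).
  11111011010000
+ 01100111010100
= 01100010100100  (discard carry-out 1)
Result 01100010100100: MSB = 0 → value 6308.
Addends (after negating the subtrahend) have opposite signs, so signed overflow cannot occur.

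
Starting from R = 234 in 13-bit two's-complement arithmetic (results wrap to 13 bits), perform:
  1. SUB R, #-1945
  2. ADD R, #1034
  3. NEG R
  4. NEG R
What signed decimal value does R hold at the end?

3213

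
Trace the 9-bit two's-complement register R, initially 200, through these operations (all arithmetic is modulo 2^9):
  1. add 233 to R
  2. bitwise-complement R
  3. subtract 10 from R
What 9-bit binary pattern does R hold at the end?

Start: R = 200 = 011001000.
R = 200 + 233 = 433; wraps to -79 = 110110001
R = NOT 110110001 = 001001110 = 78
R = 78 − 10 = 68 = 001000100

001000100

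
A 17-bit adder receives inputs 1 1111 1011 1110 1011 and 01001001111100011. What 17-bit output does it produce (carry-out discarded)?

  11111101111101011
+ 01001001111100011
= 01000111111001110  (discard carry-out 1)

01000111111001110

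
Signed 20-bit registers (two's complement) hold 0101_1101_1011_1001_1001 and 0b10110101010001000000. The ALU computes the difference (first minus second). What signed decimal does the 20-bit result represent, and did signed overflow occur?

0101_1101_1011_1001_1001 → 01011101101110011001 = 383897 (signed)
0b10110101010001000000 → 10110101010001000000 = -306112 (signed)
Subtract via negate-and-add: invert 10110101010001000000 + 1 = 01001010101111000000 (i.e. 306112).
  01011101101110011001
+ 01001010101111000000
= 10101000011101011001
Result 10101000011101011001: MSB = 1 → 690009 − 1048576 = -358567.
Both addends (after negating the subtrahend) are non-negative but the stored result is negative: signed overflow. The true value 383897 − (-306112) = 690009 lies outside [-524288, 524287].

-358567; overflow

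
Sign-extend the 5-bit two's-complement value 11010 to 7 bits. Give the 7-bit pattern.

1111010

MSB of 11010 is 1; replicate it into the new high bits.
11|11010 → 1111010 (still -6).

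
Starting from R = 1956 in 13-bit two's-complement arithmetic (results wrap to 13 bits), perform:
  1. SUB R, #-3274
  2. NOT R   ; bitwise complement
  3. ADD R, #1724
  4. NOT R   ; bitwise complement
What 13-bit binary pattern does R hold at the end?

0110110110010

Start: R = 1956 = 0011110100100.
R = 1956 − (-3274) = 5230; wraps to -2962 = 1010001101110
R = NOT 1010001101110 = 0101110010001 = 2961
R = 2961 + 1724 = 4685; wraps to -3507 = 1001001001101
R = NOT 1001001001101 = 0110110110010 = 3506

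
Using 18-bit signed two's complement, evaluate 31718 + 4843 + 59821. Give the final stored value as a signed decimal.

96382

31718 + 4843 = 36561 (001000111011010001)
36561 + 59821 = 96382 (010111100001111110)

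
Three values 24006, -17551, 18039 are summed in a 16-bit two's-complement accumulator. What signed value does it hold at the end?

24494

24006 + (-17551) = 6455 (0001100100110111)
6455 + 18039 = 24494 (0101111110101110)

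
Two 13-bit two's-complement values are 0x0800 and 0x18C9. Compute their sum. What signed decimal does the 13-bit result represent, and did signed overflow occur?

201; no overflow

0x0800 = 0100000000000 = 2048 (signed)
0x18C9 = 1100011001001 = -1847 (signed)
  0100000000000
+ 1100011001001
= 0000011001001  (discard carry-out 1)
Result 0000011001001: MSB = 0 → value 201.
Addends have opposite signs, so signed overflow cannot occur.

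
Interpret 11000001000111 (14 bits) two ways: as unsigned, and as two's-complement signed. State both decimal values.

unsigned = 12359, signed = -4025

Unsigned: 11000001000111 = 12359.
Signed: MSB=1 → 12359 − 16384 = -4025.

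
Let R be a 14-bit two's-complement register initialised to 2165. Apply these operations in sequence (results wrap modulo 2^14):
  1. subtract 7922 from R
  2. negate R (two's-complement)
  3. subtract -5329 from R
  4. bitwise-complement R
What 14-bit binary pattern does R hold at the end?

Start: R = 2165 = 00100001110101.
R = 2165 − 7922 = -5757 = 10100110000011
R = −(-5757) = 5757 = 01011001111101
R = 5757 − (-5329) = 11086; wraps to -5298 = 10101101001110
R = NOT 10101101001110 = 01010010110001 = 5297

01010010110001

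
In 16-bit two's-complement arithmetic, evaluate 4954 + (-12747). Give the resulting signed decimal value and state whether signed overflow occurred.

-7793; no overflow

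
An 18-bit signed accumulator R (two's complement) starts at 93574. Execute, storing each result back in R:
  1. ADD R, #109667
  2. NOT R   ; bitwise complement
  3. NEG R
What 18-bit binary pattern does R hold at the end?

Start: R = 93574 = 010110110110000110.
R = 93574 + 109667 = 203241; wraps to -58903 = 110001100111101001
R = NOT 110001100111101001 = 001110011000010110 = 58902
R = −(58902) = -58902 = 110001100111101010

110001100111101010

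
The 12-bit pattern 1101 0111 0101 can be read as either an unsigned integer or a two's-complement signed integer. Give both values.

Unsigned: 110101110101 = 3445.
Signed: MSB=1 → 3445 − 4096 = -651.

unsigned = 3445, signed = -651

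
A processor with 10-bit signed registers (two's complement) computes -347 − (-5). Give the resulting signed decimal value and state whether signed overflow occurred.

-347 → 1010100101
-5 → 1111111011
Subtract via negate-and-add: invert 1111111011 + 1 = 0000000101 (i.e. 5).
  1010100101
+ 0000000101
= 1010101010
Result 1010101010: MSB = 1 → 682 − 1024 = -342.
Addends (after negating the subtrahend) have opposite signs, so signed overflow cannot occur.

-342; no overflow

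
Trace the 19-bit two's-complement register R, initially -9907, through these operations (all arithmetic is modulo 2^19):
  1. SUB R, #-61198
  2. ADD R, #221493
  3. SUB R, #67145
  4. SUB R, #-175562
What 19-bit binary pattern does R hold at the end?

1011101000100010001

Start: R = -9907 = 1111101100101001101.
R = -9907 − (-61198) = 51291 = 0001100100001011011
R = 51291 + 221493 = 272784; wraps to -251504 = 1000010100110010000
R = -251504 − 67145 = -318649; wraps to 205639 = 0110010001101000111
R = 205639 − (-175562) = 381201; wraps to -143087 = 1011101000100010001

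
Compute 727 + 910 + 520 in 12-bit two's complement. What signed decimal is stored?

727 + 910 = 1637 (011001100101)
1637 + 520 = 2157 → wraps to -1939 (100001101101)

-1939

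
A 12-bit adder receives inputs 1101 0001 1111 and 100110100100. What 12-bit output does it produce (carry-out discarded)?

011011000011

  110100011111
+ 100110100100
= 011011000011  (discard carry-out 1)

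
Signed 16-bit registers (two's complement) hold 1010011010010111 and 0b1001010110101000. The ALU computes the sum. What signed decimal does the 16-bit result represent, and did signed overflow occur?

15423; overflow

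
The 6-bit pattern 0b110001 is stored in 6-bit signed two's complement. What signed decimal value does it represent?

-15

MSB is 1, so the value is negative.
Unsigned reading: 49. Subtract 2^6 = 64: 49 − 64 = -15.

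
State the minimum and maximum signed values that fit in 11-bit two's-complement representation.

Minimum: −2^10 = -1024.
Maximum: 2^10 − 1 = 1023.

min = -1024, max = 1023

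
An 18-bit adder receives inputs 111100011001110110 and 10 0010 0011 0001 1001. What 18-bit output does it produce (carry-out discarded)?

  111100011001110110
+ 100010001100011001
= 011110100110001111  (discard carry-out 1)

011110100110001111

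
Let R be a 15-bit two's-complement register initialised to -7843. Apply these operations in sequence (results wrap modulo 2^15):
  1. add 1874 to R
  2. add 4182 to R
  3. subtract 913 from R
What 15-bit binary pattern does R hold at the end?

111010101110100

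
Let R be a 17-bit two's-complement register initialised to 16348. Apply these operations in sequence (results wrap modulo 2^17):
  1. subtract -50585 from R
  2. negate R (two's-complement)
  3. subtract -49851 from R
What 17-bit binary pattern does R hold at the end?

Start: R = 16348 = 00011111111011100.
R = 16348 − (-50585) = 66933; wraps to -64139 = 10000010101110101
R = −(-64139) = 64139 = 01111101010001011
R = 64139 − (-49851) = 113990; wraps to -17082 = 11011110101000110

11011110101000110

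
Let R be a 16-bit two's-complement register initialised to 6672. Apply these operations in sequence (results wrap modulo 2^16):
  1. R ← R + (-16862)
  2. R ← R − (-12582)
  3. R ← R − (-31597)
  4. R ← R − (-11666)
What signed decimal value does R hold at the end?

Start: R = 6672 = 0001101000010000.
R = 6672 + (-16862) = -10190 = 1101100000110010
R = -10190 − (-12582) = 2392 = 0000100101011000
R = 2392 − (-31597) = 33989; wraps to -31547 = 1000010011000101
R = -31547 − (-11666) = -19881 = 1011001001010111

-19881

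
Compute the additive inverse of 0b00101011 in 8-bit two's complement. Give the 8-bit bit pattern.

11010101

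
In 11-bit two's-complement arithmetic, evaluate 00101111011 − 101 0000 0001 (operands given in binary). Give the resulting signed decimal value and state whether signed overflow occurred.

-902; overflow

00101111011 = 379 (signed)
101 0000 0001 → 10100000001 = -767 (signed)
Subtract via negate-and-add: invert 10100000001 + 1 = 01011111111 (i.e. 767).
  00101111011
+ 01011111111
= 10001111010
Result 10001111010: MSB = 1 → 1146 − 2048 = -902.
Both addends (after negating the subtrahend) are non-negative but the stored result is negative: signed overflow. The true value 379 − (-767) = 1146 lies outside [-1024, 1023].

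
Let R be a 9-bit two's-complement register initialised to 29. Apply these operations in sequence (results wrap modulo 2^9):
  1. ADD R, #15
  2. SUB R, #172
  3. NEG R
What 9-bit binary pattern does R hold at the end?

Start: R = 29 = 000011101.
R = 29 + 15 = 44 = 000101100
R = 44 − 172 = -128 = 110000000
R = −(-128) = 128 = 010000000

010000000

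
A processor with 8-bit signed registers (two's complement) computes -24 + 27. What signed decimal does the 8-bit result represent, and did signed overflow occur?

-24 → 11101000
27 → 00011011
  11101000
+ 00011011
= 00000011  (discard carry-out 1)
Result 00000011: MSB = 0 → value 3.
Addends have opposite signs, so signed overflow cannot occur.

3; no overflow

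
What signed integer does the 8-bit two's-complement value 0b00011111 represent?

MSB is 0, so the value is non-negative: 00011111 = 31.

31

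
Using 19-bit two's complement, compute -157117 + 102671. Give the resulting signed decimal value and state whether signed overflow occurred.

-157117 → 1011001101001000011
102671 → 0011001000100001111
  1011001101001000011
+ 0011001000100001111
= 1110010101101010010
Result 1110010101101010010: MSB = 1 → 469842 − 524288 = -54446.
Addends have opposite signs, so signed overflow cannot occur.

-54446; no overflow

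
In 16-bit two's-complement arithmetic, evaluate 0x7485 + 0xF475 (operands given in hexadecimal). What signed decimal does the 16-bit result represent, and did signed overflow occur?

26874; no overflow

0x7485 = 0111010010000101 = 29829 (signed)
0xF475 = 1111010001110101 = -2955 (signed)
  0111010010000101
+ 1111010001110101
= 0110100011111010  (discard carry-out 1)
Result 0110100011111010: MSB = 0 → value 26874.
Addends have opposite signs, so signed overflow cannot occur.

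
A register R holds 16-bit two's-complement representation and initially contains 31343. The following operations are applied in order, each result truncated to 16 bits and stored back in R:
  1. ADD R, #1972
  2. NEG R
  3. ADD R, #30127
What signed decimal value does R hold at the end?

-3188

Start: R = 31343 = 0111101001101111.
R = 31343 + 1972 = 33315; wraps to -32221 = 1000001000100011
R = −(-32221) = 32221 = 0111110111011101
R = 32221 + 30127 = 62348; wraps to -3188 = 1111001110001100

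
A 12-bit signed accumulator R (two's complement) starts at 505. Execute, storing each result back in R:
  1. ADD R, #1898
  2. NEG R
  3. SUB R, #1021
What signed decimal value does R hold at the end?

Start: R = 505 = 000111111001.
R = 505 + 1898 = 2403; wraps to -1693 = 100101100011
R = −(-1693) = 1693 = 011010011101
R = 1693 − 1021 = 672 = 001010100000

672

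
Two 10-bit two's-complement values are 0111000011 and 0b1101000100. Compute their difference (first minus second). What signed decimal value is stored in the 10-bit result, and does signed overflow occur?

-385; overflow

0111000011 = 451 (signed)
0b1101000100 → 1101000100 = -188 (signed)
Subtract via negate-and-add: invert 1101000100 + 1 = 0010111100 (i.e. 188).
  0111000011
+ 0010111100
= 1001111111
Result 1001111111: MSB = 1 → 639 − 1024 = -385.
Both addends (after negating the subtrahend) are non-negative but the stored result is negative: signed overflow. The true value 451 − (-188) = 639 lies outside [-512, 511].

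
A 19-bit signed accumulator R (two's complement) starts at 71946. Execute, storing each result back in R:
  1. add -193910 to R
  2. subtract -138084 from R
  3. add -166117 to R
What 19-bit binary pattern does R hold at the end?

1011011011000010011

Start: R = 71946 = 0010001100100001010.
R = 71946 + (-193910) = -121964 = 1100010001110010100
R = -121964 − (-138084) = 16120 = 0000011111011111000
R = 16120 + (-166117) = -149997 = 1011011011000010011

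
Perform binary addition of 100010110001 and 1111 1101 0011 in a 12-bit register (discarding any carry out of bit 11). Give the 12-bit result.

  100010110001
+ 111111010011
= 100010000100  (discard carry-out 1)

100010000100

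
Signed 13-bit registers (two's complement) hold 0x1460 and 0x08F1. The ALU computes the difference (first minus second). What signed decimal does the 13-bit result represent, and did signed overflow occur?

2927; overflow

0x1460 = 1010001100000 = -2976 (signed)
0x08F1 = 0100011110001 = 2289 (signed)
Subtract via negate-and-add: invert 0100011110001 + 1 = 1011100001111 (i.e. -2289).
  1010001100000
+ 1011100001111
= 0101101101111  (discard carry-out 1)
Result 0101101101111: MSB = 0 → value 2927.
Both addends (after negating the subtrahend) are negative but the stored result is non-negative: signed overflow. The true value -2976 − 2289 = -5265 lies outside [-4096, 4095].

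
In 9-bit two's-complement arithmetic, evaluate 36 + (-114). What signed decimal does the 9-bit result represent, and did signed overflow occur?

-78; no overflow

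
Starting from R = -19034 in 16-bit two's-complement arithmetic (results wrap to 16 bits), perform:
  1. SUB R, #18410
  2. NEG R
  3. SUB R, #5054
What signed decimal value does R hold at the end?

Start: R = -19034 = 1011010110100110.
R = -19034 − 18410 = -37444; wraps to 28092 = 0110110110111100
R = −(28092) = -28092 = 1001001001000100
R = -28092 − 5054 = -33146; wraps to 32390 = 0111111010000110

32390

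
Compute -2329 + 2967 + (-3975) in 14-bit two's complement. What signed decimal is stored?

-3337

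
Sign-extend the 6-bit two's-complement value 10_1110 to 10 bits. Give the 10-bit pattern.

1111101110

MSB of 101110 is 1; replicate it into the new high bits.
1111|101110 → 1111101110 (still -18).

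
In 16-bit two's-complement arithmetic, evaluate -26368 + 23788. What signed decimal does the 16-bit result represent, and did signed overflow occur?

-2580; no overflow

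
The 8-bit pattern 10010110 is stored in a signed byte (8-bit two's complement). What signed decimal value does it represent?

MSB is 1, so the value is negative.
Invert: 01101001. Add 1: 01101010 = 106. So the value is −106.

-106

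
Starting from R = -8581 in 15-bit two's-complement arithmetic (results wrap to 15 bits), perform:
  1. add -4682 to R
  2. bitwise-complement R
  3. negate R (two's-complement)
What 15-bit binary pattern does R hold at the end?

100110000110010

Start: R = -8581 = 101111001111011.
R = -8581 + (-4682) = -13263 = 100110000110001
R = NOT 100110000110001 = 011001111001110 = 13262
R = −(13262) = -13262 = 100110000110010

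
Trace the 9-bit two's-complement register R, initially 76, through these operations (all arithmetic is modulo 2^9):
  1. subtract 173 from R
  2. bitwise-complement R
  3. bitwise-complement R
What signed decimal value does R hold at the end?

-97

Start: R = 76 = 001001100.
R = 76 − 173 = -97 = 110011111
R = NOT 110011111 = 001100000 = 96
R = NOT 001100000 = 110011111 = -97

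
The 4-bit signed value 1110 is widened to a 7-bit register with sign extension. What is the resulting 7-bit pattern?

MSB of 1110 is 1; replicate it into the new high bits.
111|1110 → 1111110 (still -2).

1111110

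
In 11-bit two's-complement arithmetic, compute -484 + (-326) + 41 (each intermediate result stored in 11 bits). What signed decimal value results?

-769

-484 + (-326) = -810 (10011010110)
-810 + 41 = -769 (10011111111)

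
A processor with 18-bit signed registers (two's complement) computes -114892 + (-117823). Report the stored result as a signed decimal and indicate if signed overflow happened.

29429; overflow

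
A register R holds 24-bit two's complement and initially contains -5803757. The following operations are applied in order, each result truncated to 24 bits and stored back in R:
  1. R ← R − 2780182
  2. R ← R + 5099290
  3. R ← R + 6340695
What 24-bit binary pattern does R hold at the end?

001010111001010001101110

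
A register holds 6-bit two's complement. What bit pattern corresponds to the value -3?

111101

|-3| = 3 = 000011 in 6 bits.
Invert the bits: 111100. Add 1: 111101.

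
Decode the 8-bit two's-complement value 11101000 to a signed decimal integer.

-24

MSB is 1, so the value is negative.
Invert: 00010111. Add 1: 00011000 = 24. So the value is −24.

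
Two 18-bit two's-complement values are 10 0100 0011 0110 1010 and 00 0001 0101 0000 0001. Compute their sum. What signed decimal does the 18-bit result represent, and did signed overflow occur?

-108437; no overflow

10 0100 0011 0110 1010 → 100100001101101010 = -113814 (signed)
00 0001 0101 0000 0001 → 000001010100000001 = 5377 (signed)
  100100001101101010
+ 000001010100000001
= 100101100001101011
Result 100101100001101011: MSB = 1 → 153707 − 262144 = -108437.
Addends have opposite signs, so signed overflow cannot occur.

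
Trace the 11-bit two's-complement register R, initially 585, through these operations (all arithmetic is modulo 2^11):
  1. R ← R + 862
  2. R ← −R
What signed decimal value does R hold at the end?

Start: R = 585 = 01001001001.
R = 585 + 862 = 1447; wraps to -601 = 10110100111
R = −(-601) = 601 = 01001011001

601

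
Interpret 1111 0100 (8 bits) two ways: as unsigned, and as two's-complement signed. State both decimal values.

Unsigned: 11110100 = 244.
Signed: MSB=1 → 244 − 256 = -12.

unsigned = 244, signed = -12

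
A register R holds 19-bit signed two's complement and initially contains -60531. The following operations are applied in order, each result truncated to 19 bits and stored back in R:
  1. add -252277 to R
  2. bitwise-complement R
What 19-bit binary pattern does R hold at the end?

1001100010111100111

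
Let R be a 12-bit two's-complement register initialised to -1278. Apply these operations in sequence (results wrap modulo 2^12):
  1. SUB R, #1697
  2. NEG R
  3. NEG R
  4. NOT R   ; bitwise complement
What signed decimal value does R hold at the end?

-1122

Start: R = -1278 = 101100000010.
R = -1278 − 1697 = -2975; wraps to 1121 = 010001100001
R = −(1121) = -1121 = 101110011111
R = −(-1121) = 1121 = 010001100001
R = NOT 010001100001 = 101110011110 = -1122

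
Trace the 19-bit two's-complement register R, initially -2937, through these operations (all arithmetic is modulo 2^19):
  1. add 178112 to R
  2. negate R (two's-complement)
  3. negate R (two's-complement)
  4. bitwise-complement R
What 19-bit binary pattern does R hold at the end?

1010101001110111000

Start: R = -2937 = 1111111010010000111.
R = -2937 + 178112 = 175175 = 0101010110001000111
R = −(175175) = -175175 = 1010101001110111001
R = −(-175175) = 175175 = 0101010110001000111
R = NOT 0101010110001000111 = 1010101001110111000 = -175176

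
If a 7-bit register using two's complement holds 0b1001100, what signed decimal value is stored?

MSB is 1, so the value is negative.
Invert: 0110011. Add 1: 0110100 = 52. So the value is −52.

-52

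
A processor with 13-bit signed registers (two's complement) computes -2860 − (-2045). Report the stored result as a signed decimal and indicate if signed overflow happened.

-815; no overflow

-2860 → 1010011010100
-2045 → 1100000000011
Subtract via negate-and-add: invert 1100000000011 + 1 = 0011111111101 (i.e. 2045).
  1010011010100
+ 0011111111101
= 1110011010001
Result 1110011010001: MSB = 1 → 7377 − 8192 = -815.
Addends (after negating the subtrahend) have opposite signs, so signed overflow cannot occur.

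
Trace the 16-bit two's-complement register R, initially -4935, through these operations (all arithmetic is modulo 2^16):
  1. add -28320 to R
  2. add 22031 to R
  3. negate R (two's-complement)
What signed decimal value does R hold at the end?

11224

Start: R = -4935 = 1110110010111001.
R = -4935 + (-28320) = -33255; wraps to 32281 = 0111111000011001
R = 32281 + 22031 = 54312; wraps to -11224 = 1101010000101000
R = −(-11224) = 11224 = 0010101111011000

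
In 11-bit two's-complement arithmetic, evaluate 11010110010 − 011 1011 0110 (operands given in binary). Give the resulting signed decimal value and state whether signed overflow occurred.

11010110010 = -334 (signed)
011 1011 0110 → 01110110110 = 950 (signed)
Subtract via negate-and-add: invert 01110110110 + 1 = 10001001010 (i.e. -950).
  11010110010
+ 10001001010
= 01011111100  (discard carry-out 1)
Result 01011111100: MSB = 0 → value 764.
Both addends (after negating the subtrahend) are negative but the stored result is non-negative: signed overflow. The true value -334 − 950 = -1284 lies outside [-1024, 1023].

764; overflow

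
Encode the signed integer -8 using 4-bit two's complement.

1000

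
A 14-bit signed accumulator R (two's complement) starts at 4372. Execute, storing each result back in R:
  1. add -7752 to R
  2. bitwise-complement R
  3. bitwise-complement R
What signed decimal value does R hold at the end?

Start: R = 4372 = 01000100010100.
R = 4372 + (-7752) = -3380 = 11001011001100
R = NOT 11001011001100 = 00110100110011 = 3379
R = NOT 00110100110011 = 11001011001100 = -3380

-3380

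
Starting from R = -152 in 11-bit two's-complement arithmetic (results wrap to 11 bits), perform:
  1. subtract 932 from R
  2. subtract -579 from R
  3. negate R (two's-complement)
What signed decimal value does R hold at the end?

505

Start: R = -152 = 11101101000.
R = -152 − 932 = -1084; wraps to 964 = 01111000100
R = 964 − (-579) = 1543; wraps to -505 = 11000000111
R = −(-505) = 505 = 00111111001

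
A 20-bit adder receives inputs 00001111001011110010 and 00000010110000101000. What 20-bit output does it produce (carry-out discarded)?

00010001111100011010

  00001111001011110010
+ 00000010110000101000
= 00010001111100011010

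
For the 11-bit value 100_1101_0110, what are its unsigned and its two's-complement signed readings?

Unsigned: 10011010110 = 1238.
Signed: MSB=1 → 1238 − 2048 = -810.

unsigned = 1238, signed = -810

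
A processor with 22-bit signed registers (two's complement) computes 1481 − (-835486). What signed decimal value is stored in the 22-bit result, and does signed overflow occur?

1481 → 0000000000010111001001
-835486 → 1100110100000001100010
Subtract via negate-and-add: invert 1100110100000001100010 + 1 = 0011001011111110011110 (i.e. 835486).
  0000000000010111001001
+ 0011001011111110011110
= 0011001100010101100111
Result 0011001100010101100111: MSB = 0 → value 836967.
Both addends (after negating the subtrahend) are non-negative and so is the stored result: no signed overflow.

836967; no overflow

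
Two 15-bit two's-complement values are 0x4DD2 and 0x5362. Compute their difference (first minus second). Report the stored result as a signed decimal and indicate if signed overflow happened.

-1424; no overflow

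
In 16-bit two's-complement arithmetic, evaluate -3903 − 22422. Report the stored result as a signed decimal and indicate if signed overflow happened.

-3903 → 1111000011000001
22422 → 0101011110010110
Subtract via negate-and-add: invert 0101011110010110 + 1 = 1010100001101010 (i.e. -22422).
  1111000011000001
+ 1010100001101010
= 1001100100101011  (discard carry-out 1)
Result 1001100100101011: MSB = 1 → 39211 − 65536 = -26325.
Both addends (after negating the subtrahend) are negative and so is the stored result: no signed overflow.

-26325; no overflow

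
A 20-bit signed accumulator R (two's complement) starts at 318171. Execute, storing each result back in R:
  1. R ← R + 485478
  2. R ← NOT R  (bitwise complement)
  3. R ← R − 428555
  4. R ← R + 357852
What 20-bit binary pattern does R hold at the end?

Start: R = 318171 = 01001101101011011011.
R = 318171 + 485478 = 803649; wraps to -244927 = 11000100001101000001
R = NOT 11000100001101000001 = 00111011110010111110 = 244926
R = 244926 − 428555 = -183629 = 11010011001010110011
R = -183629 + 357852 = 174223 = 00101010100010001111

00101010100010001111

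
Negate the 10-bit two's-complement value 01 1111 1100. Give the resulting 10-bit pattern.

1000000100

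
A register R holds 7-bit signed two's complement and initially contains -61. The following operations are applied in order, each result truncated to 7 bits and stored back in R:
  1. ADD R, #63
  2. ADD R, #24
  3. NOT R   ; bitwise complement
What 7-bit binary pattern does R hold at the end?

1100101

Start: R = -61 = 1000011.
R = -61 + 63 = 2 = 0000010
R = 2 + 24 = 26 = 0011010
R = NOT 0011010 = 1100101 = -27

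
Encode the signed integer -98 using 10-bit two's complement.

1110011110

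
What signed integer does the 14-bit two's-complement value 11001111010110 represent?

-3114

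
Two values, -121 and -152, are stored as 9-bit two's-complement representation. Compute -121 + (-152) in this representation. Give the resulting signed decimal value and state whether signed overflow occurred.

-121 → 110000111
-152 → 101101000
  110000111
+ 101101000
= 011101111  (discard carry-out 1)
Result 011101111: MSB = 0 → value 239.
Both addends are negative but the stored result is non-negative: signed overflow. The true value -121 + (-152) = -273 lies outside [-256, 255].

239; overflow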